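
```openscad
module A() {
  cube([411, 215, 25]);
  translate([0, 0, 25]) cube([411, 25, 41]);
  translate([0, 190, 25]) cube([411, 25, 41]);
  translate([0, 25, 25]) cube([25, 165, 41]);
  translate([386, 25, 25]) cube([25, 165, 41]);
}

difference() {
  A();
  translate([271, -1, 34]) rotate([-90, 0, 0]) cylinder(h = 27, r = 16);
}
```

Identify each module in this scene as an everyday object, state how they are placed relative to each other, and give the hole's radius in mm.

The subtracted cylinder has r = 16 mm.

A is an open box. The open box has a circular hole through its front wall. The hole's radius is 16 mm.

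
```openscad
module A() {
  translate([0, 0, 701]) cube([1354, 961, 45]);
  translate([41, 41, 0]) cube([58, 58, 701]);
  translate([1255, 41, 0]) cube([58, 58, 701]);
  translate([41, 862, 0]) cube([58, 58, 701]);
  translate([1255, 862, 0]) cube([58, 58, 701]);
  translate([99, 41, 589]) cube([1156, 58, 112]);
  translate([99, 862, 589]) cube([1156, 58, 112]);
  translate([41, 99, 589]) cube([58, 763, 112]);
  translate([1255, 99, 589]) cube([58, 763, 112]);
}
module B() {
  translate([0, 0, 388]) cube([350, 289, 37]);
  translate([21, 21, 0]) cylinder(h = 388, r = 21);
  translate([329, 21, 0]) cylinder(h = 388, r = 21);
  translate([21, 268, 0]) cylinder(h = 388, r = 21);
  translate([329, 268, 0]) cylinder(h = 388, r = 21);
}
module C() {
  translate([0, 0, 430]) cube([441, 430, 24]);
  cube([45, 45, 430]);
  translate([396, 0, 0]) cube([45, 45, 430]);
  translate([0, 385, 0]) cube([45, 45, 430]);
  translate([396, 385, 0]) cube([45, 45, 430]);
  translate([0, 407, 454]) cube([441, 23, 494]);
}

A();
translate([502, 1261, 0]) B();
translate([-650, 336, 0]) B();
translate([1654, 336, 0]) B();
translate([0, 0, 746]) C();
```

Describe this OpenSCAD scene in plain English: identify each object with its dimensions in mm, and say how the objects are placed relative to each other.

A is a table: top 1354 mm (x) × 961 mm (y), 45 mm thick, upper face at z = 746 mm, on four 58×58 mm square legs, each inset 41 mm from the nearest pair of top edges, running from z = 0 to the bottom of the top. Four apron rails, 58 mm thick and 112 mm tall, run between adjacent legs with their top edges flush with the underside of the top and their outer faces flush with the legs' outer faces.

B is a simple wooden stool: a rectangular seat 350 mm (x) by 289 mm (y), 37 mm thick, top face at z = 425 mm, on four round legs, each 42 mm in diameter. The legs rest on z = 0, each leg's axis is inset half a diameter from the nearest pair of seat edges (so the leg's bounding box is flush with the corner).

C is a chair: 441×430 mm seat, 24 mm thick, top at z = 454 mm, on four 45 mm square corner legs flush with the seat edges. A 23 mm thick backrest slab spans the full seat width, extending 494 mm above the seat top, its back face flush with the seat's +y edge.

Three stools sit around the table at the +y, −x, +x sides. The chair is on top of the table.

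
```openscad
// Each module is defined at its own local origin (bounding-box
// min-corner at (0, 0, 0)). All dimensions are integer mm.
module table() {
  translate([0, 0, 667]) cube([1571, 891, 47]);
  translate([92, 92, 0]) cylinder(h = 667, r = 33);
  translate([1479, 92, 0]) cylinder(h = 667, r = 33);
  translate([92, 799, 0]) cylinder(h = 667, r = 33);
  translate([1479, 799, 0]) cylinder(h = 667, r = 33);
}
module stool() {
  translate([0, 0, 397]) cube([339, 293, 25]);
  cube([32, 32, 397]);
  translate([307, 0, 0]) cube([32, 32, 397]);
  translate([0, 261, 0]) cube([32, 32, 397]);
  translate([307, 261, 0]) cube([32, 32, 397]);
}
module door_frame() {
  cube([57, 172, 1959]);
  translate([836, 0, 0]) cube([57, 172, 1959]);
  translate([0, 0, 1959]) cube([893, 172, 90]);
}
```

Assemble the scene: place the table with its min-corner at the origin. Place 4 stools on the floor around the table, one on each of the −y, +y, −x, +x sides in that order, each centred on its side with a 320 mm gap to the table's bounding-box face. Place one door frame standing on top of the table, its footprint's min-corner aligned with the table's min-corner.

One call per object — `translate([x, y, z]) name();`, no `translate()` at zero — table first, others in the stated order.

table();
translate([616, -613, 0]) stool();
translate([616, 1211, 0]) stool();
translate([-659, 299, 0]) stool();
translate([1891, 299, 0]) stool();
translate([0, 0, 714]) door_frame();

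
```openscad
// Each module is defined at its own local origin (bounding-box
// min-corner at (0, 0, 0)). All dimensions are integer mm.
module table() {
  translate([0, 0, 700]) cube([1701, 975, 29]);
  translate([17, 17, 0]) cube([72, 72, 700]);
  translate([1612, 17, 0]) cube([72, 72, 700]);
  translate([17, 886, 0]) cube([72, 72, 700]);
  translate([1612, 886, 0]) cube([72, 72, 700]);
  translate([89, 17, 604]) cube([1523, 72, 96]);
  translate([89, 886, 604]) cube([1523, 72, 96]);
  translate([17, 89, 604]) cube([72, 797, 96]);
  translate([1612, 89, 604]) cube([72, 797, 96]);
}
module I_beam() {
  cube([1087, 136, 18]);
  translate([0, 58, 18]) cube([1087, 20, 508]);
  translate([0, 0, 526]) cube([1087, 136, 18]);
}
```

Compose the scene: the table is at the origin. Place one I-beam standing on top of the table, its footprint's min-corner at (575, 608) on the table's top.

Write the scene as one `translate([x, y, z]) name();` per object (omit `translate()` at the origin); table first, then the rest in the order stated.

table();
translate([575, 608, 729]) I_beam();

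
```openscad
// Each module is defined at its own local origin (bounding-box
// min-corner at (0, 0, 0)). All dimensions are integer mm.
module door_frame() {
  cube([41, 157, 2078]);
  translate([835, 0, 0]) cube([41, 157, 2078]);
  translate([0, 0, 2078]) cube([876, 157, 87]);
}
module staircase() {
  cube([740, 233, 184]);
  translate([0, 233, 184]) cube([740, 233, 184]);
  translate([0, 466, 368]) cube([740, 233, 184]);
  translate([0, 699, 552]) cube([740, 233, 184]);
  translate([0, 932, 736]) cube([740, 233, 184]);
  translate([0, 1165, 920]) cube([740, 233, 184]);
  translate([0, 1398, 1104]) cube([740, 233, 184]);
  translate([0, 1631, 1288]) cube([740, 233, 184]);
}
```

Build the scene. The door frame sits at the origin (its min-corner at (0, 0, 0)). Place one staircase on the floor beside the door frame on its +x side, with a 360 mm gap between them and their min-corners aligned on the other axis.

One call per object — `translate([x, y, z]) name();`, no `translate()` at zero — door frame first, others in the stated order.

door_frame();
translate([1236, 0, 0]) staircase();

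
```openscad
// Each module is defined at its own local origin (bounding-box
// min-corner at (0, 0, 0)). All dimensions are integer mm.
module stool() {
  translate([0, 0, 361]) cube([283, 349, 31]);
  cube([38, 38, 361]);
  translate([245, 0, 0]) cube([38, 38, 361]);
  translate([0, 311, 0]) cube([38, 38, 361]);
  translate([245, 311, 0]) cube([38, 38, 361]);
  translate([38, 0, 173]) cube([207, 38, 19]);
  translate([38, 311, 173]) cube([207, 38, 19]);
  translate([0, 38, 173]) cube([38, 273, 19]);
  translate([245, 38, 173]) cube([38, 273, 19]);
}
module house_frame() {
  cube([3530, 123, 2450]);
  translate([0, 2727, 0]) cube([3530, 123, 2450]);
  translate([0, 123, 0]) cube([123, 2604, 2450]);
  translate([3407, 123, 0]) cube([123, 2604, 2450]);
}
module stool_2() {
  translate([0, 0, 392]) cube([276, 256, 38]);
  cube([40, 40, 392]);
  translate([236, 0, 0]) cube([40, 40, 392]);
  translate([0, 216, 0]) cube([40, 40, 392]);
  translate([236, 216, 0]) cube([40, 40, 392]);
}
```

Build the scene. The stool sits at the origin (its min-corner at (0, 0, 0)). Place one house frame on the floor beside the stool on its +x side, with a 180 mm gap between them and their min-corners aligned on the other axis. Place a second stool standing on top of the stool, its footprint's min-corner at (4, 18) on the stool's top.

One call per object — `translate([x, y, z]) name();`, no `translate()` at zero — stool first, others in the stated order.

stool();
translate([463, 0, 0]) house_frame();
translate([4, 18, 392]) stool_2();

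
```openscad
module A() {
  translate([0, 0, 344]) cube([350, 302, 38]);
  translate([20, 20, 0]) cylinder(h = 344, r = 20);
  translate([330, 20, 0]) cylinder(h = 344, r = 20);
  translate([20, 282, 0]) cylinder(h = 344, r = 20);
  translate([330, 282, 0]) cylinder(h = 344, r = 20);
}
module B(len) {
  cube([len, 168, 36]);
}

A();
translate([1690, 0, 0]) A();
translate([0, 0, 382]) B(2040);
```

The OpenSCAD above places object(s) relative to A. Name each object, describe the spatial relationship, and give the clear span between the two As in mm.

Second stool starts at x = 1690; first ends at x = 350; clear span = 1690 − 350 = 1340 mm.

A is a stool. B is a beam. A beam spans the tops of two stools. The clear span between the two stools is 1340 mm.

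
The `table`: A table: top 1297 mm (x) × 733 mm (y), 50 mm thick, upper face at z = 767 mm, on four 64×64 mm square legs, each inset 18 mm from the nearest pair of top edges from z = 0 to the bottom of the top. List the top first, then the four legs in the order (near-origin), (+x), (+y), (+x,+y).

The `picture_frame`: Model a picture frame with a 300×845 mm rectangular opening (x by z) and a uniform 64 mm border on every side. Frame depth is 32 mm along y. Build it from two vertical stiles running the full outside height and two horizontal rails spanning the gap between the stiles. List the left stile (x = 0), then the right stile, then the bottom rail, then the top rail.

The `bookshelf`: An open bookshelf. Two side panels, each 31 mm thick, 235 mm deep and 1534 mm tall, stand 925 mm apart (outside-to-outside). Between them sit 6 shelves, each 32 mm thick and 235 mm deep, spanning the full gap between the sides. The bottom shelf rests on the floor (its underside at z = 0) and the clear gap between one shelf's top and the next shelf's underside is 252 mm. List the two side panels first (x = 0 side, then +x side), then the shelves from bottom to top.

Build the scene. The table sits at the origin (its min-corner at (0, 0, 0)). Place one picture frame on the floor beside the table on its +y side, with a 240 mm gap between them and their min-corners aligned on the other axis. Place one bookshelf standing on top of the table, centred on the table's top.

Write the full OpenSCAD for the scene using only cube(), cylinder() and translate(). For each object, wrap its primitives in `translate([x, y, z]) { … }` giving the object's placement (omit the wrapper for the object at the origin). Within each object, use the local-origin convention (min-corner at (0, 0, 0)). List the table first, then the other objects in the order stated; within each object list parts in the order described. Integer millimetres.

translate([0, 0, 717]) cube([1297, 733, 50]);
translate([18, 18, 0]) cube([64, 64, 717]);
translate([1215, 18, 0]) cube([64, 64, 717]);
translate([18, 651, 0]) cube([64, 64, 717]);
translate([1215, 651, 0]) cube([64, 64, 717]);
translate([0, 973, 0]) {
  cube([64, 32, 973]);
  translate([364, 0, 0]) cube([64, 32, 973]);
  translate([64, 0, 0]) cube([300, 32, 64]);
  translate([64, 0, 909]) cube([300, 32, 64]);
}
translate([186, 249, 767]) {
  cube([31, 235, 1534]);
  translate([894, 0, 0]) cube([31, 235, 1534]);
  translate([31, 0, 0]) cube([863, 235, 32]);
  translate([31, 0, 284]) cube([863, 235, 32]);
  translate([31, 0, 568]) cube([863, 235, 32]);
  translate([31, 0, 852]) cube([863, 235, 32]);
  translate([31, 0, 1136]) cube([863, 235, 32]);
  translate([31, 0, 1420]) cube([863, 235, 32]);
}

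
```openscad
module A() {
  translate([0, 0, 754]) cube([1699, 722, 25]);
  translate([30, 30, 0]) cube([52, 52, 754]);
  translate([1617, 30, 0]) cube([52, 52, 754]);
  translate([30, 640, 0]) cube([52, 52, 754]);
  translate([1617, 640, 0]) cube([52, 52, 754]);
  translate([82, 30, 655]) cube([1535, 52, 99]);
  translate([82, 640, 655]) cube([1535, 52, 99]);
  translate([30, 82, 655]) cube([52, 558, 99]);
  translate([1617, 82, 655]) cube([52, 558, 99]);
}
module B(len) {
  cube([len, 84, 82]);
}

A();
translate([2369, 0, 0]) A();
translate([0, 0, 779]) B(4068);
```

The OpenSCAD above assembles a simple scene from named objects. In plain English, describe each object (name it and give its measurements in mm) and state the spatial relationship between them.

A is a rectangular dining table. The top is 1699×722×25 mm with its upper surface at z = 779 mm. It stands on four 52×52 mm square legs, each inset 30 mm from the nearest pair of top edges, running from the floor to the underside of the top. Four apron rails, 52 mm thick and 99 mm tall, run between adjacent legs with their top edges flush with the underside of the top and their outer faces flush with the legs' outer faces.

B is a rectangular beam 4068 mm long (x), 84 mm deep (y), 82 mm thick (z).

The beam spans the tops of two tables placed 670 mm apart, resting at z = 779 mm.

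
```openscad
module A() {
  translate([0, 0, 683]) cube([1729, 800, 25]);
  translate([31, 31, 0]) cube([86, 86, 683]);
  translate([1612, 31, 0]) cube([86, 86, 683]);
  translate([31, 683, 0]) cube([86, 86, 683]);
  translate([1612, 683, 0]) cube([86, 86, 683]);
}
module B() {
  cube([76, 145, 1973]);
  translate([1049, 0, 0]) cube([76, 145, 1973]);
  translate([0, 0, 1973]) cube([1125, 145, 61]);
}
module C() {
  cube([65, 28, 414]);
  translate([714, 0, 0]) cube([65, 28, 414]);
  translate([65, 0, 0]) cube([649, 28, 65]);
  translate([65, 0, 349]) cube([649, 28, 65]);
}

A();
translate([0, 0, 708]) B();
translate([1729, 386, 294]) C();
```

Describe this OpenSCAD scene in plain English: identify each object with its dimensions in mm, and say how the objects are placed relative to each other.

A is a table with a 1729×800 mm rectangular top, 25 mm thick, top surface at z = 708 mm, supported by four 86×86 mm square legs, each inset 31 mm from the nearest pair of top edges, running from the floor.

B is a rectangular door frame: two vertical jambs of 76×145 mm section, 1973 mm tall, with a clear opening 973 mm wide between their inner faces. A header 61 mm tall and 145 mm deep lies on top of the jambs and spans the full outside width.

C is a picture frame with a 649×284 mm rectangular opening (x by z) and a uniform 65 mm border on every side. Frame depth is 28 mm along y. It is built from two vertical stiles running the full outside height and two horizontal rails spanning the gap between the stiles.

The door frame is on top of the table. The picture frame is beside the table with their tops flush at z = 708.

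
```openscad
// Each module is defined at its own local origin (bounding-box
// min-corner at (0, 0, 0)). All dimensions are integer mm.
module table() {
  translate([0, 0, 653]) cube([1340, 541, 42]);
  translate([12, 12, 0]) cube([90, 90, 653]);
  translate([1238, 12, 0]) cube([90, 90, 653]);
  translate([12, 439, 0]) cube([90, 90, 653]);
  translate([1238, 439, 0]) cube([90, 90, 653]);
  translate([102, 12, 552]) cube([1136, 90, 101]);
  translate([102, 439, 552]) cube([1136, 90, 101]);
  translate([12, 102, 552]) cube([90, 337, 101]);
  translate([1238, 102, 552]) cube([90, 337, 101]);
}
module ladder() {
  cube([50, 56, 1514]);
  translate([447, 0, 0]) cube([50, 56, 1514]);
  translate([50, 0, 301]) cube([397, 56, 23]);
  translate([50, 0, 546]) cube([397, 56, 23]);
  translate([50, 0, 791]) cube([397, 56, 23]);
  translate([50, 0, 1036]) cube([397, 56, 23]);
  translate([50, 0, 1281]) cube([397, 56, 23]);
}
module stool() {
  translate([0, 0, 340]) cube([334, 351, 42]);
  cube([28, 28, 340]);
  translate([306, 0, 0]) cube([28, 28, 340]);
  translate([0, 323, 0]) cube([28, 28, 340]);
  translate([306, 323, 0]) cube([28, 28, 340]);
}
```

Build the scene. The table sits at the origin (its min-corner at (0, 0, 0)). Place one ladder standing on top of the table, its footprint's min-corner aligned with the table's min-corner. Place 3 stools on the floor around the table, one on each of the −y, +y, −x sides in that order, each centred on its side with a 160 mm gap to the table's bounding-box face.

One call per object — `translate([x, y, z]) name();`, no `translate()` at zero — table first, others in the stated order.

table();
translate([0, 0, 695]) ladder();
translate([503, -511, 0]) stool();
translate([503, 701, 0]) stool();
translate([-494, 95, 0]) stool();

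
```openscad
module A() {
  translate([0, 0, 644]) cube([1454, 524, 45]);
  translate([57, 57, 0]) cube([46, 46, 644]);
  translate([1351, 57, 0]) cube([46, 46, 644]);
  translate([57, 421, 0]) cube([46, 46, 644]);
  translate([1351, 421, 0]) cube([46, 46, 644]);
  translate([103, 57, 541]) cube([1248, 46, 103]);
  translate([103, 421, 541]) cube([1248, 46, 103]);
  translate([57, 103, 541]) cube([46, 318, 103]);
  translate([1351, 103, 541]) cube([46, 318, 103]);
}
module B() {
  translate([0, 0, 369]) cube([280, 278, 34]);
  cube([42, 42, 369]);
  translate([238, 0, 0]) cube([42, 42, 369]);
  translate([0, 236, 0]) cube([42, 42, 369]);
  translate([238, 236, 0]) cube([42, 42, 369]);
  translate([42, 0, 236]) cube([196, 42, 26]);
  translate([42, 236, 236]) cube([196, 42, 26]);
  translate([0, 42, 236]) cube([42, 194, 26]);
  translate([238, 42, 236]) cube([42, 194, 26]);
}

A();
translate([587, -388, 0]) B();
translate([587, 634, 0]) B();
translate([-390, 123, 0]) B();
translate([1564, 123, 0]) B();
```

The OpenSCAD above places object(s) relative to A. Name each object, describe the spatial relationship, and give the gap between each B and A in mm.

A is a table. B is a stool. Four stools sit around the table at the −y, +y, −x, +x sides. The gap between each stool and the table is 110 mm.

Each stool's nearest face is 110 mm from the table's bounding box.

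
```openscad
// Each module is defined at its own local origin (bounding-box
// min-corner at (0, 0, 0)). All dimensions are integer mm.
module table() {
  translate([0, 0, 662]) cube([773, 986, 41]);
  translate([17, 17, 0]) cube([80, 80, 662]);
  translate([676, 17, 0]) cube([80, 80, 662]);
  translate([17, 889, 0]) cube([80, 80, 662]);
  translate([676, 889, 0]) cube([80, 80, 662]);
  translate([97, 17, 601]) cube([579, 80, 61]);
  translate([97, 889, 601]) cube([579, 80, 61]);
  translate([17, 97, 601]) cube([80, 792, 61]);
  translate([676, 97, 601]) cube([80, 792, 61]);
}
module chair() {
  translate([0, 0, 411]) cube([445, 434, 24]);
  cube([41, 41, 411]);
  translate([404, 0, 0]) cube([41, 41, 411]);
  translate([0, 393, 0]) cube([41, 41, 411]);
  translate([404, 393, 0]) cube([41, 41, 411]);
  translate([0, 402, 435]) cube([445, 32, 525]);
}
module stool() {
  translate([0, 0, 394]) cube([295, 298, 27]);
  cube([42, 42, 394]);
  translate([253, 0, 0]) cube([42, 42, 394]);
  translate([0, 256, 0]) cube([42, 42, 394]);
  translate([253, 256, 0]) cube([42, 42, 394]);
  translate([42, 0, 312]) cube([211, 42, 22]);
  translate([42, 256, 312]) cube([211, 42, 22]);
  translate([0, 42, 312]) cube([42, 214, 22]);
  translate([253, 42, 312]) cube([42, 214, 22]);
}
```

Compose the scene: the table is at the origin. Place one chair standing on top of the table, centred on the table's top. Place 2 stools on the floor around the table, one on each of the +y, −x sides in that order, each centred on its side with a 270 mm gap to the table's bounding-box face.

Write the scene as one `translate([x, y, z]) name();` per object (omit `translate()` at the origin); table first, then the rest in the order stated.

table();
translate([164, 276, 703]) chair();
translate([239, 1256, 0]) stool();
translate([-565, 344, 0]) stool();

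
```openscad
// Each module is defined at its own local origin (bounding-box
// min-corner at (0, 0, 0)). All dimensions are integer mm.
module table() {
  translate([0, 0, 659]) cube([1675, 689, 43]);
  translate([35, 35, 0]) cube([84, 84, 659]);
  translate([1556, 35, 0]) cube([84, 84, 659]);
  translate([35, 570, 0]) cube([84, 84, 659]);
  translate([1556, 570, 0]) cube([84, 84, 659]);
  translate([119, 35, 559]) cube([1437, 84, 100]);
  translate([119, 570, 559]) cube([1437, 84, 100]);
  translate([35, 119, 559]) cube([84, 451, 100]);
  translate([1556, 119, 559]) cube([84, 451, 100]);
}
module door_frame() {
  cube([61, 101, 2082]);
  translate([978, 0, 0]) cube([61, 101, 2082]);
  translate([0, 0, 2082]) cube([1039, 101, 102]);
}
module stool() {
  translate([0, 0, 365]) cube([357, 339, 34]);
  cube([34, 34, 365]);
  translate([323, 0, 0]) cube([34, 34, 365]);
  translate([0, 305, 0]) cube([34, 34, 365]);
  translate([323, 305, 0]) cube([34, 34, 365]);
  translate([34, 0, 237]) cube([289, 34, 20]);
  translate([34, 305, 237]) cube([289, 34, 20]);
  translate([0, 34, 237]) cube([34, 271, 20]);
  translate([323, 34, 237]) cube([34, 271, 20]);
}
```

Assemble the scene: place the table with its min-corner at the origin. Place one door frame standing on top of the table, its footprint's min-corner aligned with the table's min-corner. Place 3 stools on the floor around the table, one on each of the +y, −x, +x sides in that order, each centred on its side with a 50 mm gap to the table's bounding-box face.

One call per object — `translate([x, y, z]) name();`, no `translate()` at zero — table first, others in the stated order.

table();
translate([0, 0, 702]) door_frame();
translate([659, 739, 0]) stool();
translate([-407, 175, 0]) stool();
translate([1725, 175, 0]) stool();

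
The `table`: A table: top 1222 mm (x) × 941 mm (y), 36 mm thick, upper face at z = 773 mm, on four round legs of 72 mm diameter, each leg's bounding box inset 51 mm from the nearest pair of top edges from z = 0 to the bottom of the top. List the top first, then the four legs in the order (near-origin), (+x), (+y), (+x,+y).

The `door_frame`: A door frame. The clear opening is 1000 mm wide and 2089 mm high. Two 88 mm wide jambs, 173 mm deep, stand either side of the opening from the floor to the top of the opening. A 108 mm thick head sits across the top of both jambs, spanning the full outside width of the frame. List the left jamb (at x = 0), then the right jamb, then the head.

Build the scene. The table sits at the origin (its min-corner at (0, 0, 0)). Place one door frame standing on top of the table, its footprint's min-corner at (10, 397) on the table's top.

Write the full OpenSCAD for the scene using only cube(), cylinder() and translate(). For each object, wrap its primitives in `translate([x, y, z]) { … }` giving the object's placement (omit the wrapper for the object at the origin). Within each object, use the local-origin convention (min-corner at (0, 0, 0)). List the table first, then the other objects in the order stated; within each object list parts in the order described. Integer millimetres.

translate([0, 0, 737]) cube([1222, 941, 36]);
translate([87, 87, 0]) cylinder(h = 737, r = 36);
translate([1135, 87, 0]) cylinder(h = 737, r = 36);
translate([87, 854, 0]) cylinder(h = 737, r = 36);
translate([1135, 854, 0]) cylinder(h = 737, r = 36);
translate([10, 397, 773]) {
  cube([88, 173, 2089]);
  translate([1088, 0, 0]) cube([88, 173, 2089]);
  translate([0, 0, 2089]) cube([1176, 173, 108]);
}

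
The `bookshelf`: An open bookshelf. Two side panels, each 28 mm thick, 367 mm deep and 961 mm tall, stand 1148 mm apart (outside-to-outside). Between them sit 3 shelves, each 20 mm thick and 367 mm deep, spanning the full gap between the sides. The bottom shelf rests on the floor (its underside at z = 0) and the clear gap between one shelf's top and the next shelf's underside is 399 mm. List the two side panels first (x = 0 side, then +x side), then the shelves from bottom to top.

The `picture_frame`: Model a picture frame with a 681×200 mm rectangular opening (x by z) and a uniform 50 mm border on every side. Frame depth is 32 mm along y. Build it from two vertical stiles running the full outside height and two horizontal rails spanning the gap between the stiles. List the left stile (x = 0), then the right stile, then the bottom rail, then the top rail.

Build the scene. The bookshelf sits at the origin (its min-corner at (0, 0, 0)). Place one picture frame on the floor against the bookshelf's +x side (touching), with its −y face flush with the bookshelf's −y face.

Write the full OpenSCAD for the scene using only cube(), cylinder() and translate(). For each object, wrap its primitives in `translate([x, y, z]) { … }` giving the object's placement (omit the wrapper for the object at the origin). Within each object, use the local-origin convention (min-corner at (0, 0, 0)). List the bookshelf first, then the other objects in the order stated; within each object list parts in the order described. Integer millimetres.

cube([28, 367, 961]);
translate([1120, 0, 0]) cube([28, 367, 961]);
translate([28, 0, 0]) cube([1092, 367, 20]);
translate([28, 0, 419]) cube([1092, 367, 20]);
translate([28, 0, 838]) cube([1092, 367, 20]);
translate([1148, 0, 0]) {
  cube([50, 32, 300]);
  translate([731, 0, 0]) cube([50, 32, 300]);
  translate([50, 0, 0]) cube([681, 32, 50]);
  translate([50, 0, 250]) cube([681, 32, 50]);
}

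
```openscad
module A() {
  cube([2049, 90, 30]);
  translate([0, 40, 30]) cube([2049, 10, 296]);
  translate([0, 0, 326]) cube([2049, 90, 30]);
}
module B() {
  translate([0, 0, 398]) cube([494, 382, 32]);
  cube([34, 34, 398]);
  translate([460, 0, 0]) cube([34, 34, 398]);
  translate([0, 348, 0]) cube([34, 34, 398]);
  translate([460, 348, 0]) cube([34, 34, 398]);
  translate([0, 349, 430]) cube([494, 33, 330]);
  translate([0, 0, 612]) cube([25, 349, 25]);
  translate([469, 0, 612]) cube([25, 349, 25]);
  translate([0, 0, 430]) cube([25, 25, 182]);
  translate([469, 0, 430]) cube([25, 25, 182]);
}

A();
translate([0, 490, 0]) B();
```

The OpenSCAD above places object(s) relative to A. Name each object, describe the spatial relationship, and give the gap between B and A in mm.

A is an I-beam. B is a chair. The chair is on the floor beside the I-beam on its +y side. The gap between the chair and the I-beam is 400 mm.

The chair's nearest face is 400 mm from the I-beam's +y face.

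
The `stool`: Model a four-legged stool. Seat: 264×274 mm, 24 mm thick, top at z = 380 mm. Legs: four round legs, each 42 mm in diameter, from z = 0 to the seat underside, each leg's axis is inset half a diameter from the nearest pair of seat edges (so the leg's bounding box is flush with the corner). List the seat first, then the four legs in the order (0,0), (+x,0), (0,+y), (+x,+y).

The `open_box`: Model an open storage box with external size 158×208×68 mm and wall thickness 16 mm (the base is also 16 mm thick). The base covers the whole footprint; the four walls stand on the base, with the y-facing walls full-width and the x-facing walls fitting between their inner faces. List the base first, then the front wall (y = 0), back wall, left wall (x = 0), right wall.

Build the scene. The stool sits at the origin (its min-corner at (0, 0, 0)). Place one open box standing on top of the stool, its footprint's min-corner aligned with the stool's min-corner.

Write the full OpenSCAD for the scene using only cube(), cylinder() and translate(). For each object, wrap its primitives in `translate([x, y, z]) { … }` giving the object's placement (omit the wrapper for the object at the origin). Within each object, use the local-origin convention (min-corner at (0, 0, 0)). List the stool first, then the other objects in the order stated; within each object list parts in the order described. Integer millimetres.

translate([0, 0, 356]) cube([264, 274, 24]);
translate([21, 21, 0]) cylinder(h = 356, r = 21);
translate([243, 21, 0]) cylinder(h = 356, r = 21);
translate([21, 253, 0]) cylinder(h = 356, r = 21);
translate([243, 253, 0]) cylinder(h = 356, r = 21);
translate([0, 0, 380]) {
  cube([158, 208, 16]);
  translate([0, 0, 16]) cube([158, 16, 52]);
  translate([0, 192, 16]) cube([158, 16, 52]);
  translate([0, 16, 16]) cube([16, 176, 52]);
  translate([142, 16, 16]) cube([16, 176, 52]);
}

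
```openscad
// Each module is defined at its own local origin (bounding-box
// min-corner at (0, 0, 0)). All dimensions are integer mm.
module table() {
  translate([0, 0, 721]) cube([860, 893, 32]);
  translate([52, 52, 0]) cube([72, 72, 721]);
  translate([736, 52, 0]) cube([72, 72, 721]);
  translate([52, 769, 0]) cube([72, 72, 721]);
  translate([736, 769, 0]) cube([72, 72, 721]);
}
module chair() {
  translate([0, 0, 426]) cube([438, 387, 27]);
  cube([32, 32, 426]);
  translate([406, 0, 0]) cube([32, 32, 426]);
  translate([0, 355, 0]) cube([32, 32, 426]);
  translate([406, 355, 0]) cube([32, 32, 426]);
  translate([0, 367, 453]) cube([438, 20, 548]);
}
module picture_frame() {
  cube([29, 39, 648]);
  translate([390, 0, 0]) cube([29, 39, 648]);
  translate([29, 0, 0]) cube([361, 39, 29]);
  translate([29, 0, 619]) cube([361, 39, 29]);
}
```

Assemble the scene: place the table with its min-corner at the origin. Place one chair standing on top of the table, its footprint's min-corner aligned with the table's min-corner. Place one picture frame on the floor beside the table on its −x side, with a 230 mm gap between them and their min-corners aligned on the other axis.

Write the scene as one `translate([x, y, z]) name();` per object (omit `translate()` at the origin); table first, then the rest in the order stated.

table();
translate([0, 0, 753]) chair();
translate([-649, 0, 0]) picture_frame();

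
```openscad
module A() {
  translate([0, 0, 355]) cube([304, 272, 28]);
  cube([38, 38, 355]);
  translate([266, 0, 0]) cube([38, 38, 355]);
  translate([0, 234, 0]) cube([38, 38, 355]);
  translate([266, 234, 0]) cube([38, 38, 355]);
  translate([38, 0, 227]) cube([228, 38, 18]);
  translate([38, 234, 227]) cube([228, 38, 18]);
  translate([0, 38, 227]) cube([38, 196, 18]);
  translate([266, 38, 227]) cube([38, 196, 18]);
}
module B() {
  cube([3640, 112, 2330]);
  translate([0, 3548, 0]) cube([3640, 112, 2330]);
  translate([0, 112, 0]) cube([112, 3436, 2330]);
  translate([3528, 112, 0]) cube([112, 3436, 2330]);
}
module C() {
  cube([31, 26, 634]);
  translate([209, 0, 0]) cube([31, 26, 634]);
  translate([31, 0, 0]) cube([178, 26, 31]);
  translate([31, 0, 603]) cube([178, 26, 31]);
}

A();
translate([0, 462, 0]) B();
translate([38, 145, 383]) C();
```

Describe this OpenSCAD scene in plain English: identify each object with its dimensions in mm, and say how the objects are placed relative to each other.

A is a four-legged stool. The seat is 304×272 mm, 28 mm thick, top at z = 383 mm. It stands on four square legs, each 38×38 mm in cross-section, from z = 0 to the seat underside, each flush with a corner of the seat. Four stretchers, 38 mm wide and 18 mm tall, connect adjacent legs with their undersides at z = 227 mm, each running between the inner faces of the legs it joins and aligned with the legs' outer faces on the other axis.

B is a box-shaped house frame (walls only): outside footprint 3640×3660 mm, wall height 2330 mm, wall thickness 112 mm. The two y-facing walls run the full x-width; the two x-facing walls fit between the inner faces of the y-facing walls.

C is a rectangular picture frame lying in the x–z plane (depth along y). The opening is 178 mm wide (x) by 572 mm tall (z), surrounded by a border 31 mm wide on all four sides. The frame is 26 mm deep and is made of two full-height vertical stiles with two horizontal rails fitted between them.

The house frame is on the floor beside the stool on its +y side. The picture frame is on top of the stool.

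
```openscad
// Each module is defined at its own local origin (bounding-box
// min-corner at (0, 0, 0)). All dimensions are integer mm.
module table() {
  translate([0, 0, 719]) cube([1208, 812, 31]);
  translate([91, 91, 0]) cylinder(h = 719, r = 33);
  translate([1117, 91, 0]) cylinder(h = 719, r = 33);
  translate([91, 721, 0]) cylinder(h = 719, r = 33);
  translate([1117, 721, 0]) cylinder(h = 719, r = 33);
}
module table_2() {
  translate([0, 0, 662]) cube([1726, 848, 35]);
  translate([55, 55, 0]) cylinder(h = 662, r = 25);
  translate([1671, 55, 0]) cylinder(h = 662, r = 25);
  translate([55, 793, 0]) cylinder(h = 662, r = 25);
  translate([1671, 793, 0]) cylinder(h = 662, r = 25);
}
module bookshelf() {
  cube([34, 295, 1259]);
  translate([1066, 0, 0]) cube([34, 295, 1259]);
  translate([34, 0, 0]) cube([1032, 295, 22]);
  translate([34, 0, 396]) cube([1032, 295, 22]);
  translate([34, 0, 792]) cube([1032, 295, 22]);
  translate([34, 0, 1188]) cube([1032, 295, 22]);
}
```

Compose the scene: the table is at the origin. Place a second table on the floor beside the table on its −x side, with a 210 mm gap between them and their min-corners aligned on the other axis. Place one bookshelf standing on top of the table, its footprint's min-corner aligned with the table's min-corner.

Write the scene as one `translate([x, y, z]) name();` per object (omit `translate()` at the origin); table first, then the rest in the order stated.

table();
translate([-1936, 0, 0]) table_2();
translate([0, 0, 750]) bookshelf();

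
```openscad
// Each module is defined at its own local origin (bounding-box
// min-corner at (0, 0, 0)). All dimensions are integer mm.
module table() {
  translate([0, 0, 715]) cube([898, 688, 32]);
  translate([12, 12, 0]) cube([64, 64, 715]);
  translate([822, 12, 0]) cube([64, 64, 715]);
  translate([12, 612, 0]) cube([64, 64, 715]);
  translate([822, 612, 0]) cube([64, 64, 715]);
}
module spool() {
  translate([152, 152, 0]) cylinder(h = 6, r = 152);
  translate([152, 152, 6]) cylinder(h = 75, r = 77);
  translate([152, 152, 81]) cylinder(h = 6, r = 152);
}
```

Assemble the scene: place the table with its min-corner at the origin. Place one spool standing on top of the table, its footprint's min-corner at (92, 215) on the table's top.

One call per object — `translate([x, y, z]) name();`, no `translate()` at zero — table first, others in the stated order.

table();
translate([92, 215, 747]) spool();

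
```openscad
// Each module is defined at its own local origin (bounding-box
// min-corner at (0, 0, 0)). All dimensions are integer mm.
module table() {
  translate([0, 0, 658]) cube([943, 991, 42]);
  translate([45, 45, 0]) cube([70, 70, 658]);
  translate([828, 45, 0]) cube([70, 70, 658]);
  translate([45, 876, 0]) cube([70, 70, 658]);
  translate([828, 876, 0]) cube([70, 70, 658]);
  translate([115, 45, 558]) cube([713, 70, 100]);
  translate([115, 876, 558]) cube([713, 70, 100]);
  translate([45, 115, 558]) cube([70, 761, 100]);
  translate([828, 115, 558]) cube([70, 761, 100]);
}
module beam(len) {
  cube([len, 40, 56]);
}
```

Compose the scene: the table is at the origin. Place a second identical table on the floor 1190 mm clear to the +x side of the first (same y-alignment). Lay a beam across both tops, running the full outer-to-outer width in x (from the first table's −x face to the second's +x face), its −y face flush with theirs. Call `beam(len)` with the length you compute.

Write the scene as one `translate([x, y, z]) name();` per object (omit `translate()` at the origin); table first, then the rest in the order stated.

table();
translate([2133, 0, 0]) table();
translate([0, 0, 700]) beam(3076);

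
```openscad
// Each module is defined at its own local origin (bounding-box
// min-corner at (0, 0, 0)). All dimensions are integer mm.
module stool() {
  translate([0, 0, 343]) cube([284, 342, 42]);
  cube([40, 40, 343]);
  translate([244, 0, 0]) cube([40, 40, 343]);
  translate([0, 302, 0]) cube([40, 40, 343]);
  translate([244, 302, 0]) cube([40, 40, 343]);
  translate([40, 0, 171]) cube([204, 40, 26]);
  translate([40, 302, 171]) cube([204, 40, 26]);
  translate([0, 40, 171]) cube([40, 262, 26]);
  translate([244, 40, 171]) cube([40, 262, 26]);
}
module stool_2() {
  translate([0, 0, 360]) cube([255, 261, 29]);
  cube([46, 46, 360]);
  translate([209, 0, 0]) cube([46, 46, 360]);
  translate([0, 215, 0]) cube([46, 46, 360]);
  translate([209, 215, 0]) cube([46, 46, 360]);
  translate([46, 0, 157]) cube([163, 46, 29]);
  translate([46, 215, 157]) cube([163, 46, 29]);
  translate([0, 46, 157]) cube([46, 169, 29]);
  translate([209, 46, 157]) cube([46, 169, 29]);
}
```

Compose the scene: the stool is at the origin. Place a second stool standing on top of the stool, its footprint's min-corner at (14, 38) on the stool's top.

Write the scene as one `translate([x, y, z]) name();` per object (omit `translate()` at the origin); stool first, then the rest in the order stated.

stool();
translate([14, 38, 385]) stool_2();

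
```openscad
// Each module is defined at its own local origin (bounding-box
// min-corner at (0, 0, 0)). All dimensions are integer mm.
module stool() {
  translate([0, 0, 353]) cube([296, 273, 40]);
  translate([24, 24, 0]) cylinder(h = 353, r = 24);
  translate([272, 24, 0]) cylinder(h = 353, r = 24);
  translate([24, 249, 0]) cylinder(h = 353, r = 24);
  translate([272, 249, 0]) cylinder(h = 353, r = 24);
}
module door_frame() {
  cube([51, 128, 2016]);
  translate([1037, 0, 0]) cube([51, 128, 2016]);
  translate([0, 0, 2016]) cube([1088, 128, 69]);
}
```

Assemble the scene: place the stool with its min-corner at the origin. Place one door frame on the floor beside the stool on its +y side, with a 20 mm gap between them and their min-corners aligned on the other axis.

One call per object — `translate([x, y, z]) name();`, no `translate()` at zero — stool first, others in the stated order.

stool();
translate([0, 293, 0]) door_frame();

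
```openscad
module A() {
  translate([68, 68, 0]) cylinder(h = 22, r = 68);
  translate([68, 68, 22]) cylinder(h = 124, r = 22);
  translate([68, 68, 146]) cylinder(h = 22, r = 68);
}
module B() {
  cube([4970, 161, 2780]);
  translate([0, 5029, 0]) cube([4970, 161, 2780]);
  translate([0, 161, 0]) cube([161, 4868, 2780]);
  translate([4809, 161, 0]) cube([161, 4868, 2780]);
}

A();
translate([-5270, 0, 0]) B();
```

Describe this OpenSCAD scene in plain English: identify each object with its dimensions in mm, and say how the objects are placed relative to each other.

A is a spool: two coaxial disc flanges of radius 68 mm and thickness 22 mm, joined by a core cylinder of radius 22 mm and height 124 mm. The lower flange rests on z = 0 and the three cylinders share a vertical axis.

B is a box-shaped house frame (walls only): outside footprint 4970×5190 mm, wall height 2780 mm, wall thickness 161 mm. The two y-facing walls run the full x-width; the two x-facing walls fit between the inner faces of the y-facing walls.

The house frame is on the floor beside the spool on its −x side.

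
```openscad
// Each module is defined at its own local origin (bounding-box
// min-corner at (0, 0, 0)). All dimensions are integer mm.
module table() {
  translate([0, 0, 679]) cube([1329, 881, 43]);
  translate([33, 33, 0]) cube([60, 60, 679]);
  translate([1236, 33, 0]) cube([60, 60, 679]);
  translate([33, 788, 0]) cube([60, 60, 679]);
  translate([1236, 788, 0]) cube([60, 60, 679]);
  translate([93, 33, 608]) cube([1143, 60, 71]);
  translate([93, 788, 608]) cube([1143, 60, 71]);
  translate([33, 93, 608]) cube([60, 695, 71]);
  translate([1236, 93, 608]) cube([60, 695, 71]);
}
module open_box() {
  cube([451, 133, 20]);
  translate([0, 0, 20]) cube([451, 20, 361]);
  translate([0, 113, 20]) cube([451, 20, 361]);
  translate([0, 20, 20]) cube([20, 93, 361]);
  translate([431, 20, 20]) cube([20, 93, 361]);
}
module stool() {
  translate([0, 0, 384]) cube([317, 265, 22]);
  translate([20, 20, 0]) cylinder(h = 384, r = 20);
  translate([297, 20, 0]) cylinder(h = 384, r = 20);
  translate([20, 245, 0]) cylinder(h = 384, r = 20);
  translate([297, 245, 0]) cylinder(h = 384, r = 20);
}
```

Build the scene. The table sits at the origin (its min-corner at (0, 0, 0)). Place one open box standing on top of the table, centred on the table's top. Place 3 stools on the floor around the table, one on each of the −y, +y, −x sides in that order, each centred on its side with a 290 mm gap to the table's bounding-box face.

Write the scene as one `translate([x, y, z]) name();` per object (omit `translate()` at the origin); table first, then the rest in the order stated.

table();
translate([439, 374, 722]) open_box();
translate([506, -555, 0]) stool();
translate([506, 1171, 0]) stool();
translate([-607, 308, 0]) stool();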